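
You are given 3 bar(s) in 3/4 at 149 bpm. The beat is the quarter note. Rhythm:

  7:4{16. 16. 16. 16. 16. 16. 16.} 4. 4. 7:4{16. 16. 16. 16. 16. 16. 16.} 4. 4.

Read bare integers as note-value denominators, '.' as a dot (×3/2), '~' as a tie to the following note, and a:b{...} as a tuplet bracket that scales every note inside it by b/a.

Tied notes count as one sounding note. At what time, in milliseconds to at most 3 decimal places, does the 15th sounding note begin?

note 15 onset = 39/7b = 2243.528ms

1. 0.0ms @ 0 + 86.29ms (3/14)
2. 86.29ms @ 3/14 + 86.29ms (3/14)
3. 172.579ms @ 3/7 + 86.29ms (3/14)
4. 258.869ms @ 9/14 + 86.29ms (3/14)
5. 345.158ms @ 6/7 + 86.29ms (3/14)
6. 431.448ms @ 15/14 + 86.29ms (3/14)
7. 517.737ms @ 9/7 + 86.29ms (3/14)
8. 604.027ms @ 3/2 + 604.027ms (3/2)
9. 1208.054ms @ 3 + 604.027ms (3/2)
10. 1812.081ms @ 9/2 + 86.29ms (3/14)
11. 1898.37ms @ 33/7 + 86.29ms (3/14)
12. 1984.66ms @ 69/14 + 86.29ms (3/14)
13. 2070.949ms @ 36/7 + 86.29ms (3/14)
14. 2157.239ms @ 75/14 + 86.29ms (3/14)
15. 2243.528ms @ 39/7 + 86.29ms (3/14)
16. 2329.818ms @ 81/14 + 86.29ms (3/14)
17. 2416.107ms @ 6 + 604.027ms (3/2)
18. 3020.134ms @ 15/2 + 604.027ms (3/2)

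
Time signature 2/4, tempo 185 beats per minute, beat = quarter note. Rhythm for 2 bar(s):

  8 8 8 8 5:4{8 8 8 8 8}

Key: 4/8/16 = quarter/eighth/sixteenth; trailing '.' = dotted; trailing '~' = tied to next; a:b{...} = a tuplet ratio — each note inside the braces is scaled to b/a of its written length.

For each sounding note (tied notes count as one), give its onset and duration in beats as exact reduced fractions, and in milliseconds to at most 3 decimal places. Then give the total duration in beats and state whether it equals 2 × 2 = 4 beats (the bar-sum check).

1) 0.0ms=0b +162.162ms=1/2b
2) 162.162ms=1/2b +162.162ms=1/2b
3) 324.324ms=1b +162.162ms=1/2b
4) 486.486ms=3/2b +162.162ms=1/2b
5) 648.649ms=2b +129.73ms=2/5b
6) 778.378ms=12/5b +129.73ms=2/5b
7) 908.108ms=14/5b +129.73ms=2/5b
8) 1037.838ms=16/5b +129.73ms=2/5b
9) 1167.568ms=18/5b +129.73ms=2/5b
Σ=4b of 4 (185bpm 2/4) — PASS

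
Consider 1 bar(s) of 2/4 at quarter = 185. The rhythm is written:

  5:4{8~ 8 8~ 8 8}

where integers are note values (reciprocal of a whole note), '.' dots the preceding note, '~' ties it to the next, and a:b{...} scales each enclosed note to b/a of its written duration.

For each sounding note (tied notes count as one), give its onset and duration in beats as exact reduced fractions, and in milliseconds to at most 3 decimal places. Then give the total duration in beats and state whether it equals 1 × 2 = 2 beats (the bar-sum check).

1) 0.0ms=0b +259.459ms=4/5b
2) 259.459ms=4/5b +259.459ms=4/5b
3) 518.919ms=8/5b +129.73ms=2/5b
Σ=2b of 2 (185bpm 2/4) — PASS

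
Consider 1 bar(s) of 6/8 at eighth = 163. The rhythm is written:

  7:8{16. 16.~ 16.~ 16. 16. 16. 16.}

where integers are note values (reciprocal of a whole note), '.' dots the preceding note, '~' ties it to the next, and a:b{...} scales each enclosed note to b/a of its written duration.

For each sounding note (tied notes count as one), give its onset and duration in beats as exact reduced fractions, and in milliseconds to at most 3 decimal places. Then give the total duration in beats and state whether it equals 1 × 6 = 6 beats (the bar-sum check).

1) 0.0ms=0b +315.513ms=6/7b
2) 315.513ms=6/7b +946.538ms=18/7b
3) 1262.051ms=24/7b +315.513ms=6/7b
4) 1577.564ms=30/7b +315.513ms=6/7b
5) 1893.076ms=36/7b +315.513ms=6/7b
Σ=6b of 6 (163bpm 6/8) — PASS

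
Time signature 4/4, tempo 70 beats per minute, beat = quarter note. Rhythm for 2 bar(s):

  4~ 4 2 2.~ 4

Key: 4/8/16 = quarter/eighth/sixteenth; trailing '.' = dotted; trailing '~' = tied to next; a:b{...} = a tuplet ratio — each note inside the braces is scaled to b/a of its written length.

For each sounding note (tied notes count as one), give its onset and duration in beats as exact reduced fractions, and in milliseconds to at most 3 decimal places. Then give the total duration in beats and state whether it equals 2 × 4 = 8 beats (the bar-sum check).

1) 0.0ms=0b +1714.286ms=2b
2) 1714.286ms=2b +1714.286ms=2b
3) 3428.571ms=4b +3428.571ms=4b
Σ=8b of 8 (70bpm 4/4) — PASS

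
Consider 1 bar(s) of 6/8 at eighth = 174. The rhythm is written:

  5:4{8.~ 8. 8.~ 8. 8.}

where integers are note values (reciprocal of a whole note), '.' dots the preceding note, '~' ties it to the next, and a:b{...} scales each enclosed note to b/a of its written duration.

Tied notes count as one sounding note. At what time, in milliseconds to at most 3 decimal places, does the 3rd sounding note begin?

1. 0.0ms @ 0 + 827.586ms (12/5)
2. 827.586ms @ 12/5 + 827.586ms (12/5)
3. 1655.172ms @ 24/5 + 413.793ms (6/5)

note 3 onset = 24/5b = 1655.172ms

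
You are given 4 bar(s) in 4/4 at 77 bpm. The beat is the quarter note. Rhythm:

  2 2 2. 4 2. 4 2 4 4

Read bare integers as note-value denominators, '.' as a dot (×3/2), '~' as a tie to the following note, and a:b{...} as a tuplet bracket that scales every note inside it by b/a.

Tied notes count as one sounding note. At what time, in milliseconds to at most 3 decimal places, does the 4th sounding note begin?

1. 0.0ms @ 0 + 1558.442ms (2)
2. 1558.442ms @ 2 + 1558.442ms (2)
3. 3116.883ms @ 4 + 2337.662ms (3)
4. 5454.545ms @ 7 + 779.221ms (1)
5. 6233.766ms @ 8 + 2337.662ms (3)
6. 8571.429ms @ 11 + 779.221ms (1)
7. 9350.649ms @ 12 + 1558.442ms (2)
8. 10909.091ms @ 14 + 779.221ms (1)
9. 11688.312ms @ 15 + 779.221ms (1)

note 4 onset = 7b = 5454.545ms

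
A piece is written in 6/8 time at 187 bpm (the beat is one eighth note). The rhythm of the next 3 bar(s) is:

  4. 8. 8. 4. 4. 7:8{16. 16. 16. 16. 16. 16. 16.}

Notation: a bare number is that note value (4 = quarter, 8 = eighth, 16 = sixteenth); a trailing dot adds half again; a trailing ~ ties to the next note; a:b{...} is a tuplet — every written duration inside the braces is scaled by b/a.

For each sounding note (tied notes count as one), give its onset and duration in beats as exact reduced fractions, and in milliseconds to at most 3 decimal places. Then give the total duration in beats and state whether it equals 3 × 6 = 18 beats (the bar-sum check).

1) 0.0ms=0b +962.567ms=3b
2) 962.567ms=3b +481.283ms=3/2b
3) 1443.85ms=9/2b +481.283ms=3/2b
4) 1925.134ms=6b +962.567ms=3b
5) 2887.701ms=9b +962.567ms=3b
6) 3850.267ms=12b +275.019ms=6/7b
7) 4125.286ms=90/7b +275.019ms=6/7b
8) 4400.306ms=96/7b +275.019ms=6/7b
9) 4675.325ms=102/7b +275.019ms=6/7b
10) 4950.344ms=108/7b +275.019ms=6/7b
11) 5225.363ms=114/7b +275.019ms=6/7b
12) 5500.382ms=120/7b +275.019ms=6/7b
Σ=18b of 18 (187bpm 6/8) — PASS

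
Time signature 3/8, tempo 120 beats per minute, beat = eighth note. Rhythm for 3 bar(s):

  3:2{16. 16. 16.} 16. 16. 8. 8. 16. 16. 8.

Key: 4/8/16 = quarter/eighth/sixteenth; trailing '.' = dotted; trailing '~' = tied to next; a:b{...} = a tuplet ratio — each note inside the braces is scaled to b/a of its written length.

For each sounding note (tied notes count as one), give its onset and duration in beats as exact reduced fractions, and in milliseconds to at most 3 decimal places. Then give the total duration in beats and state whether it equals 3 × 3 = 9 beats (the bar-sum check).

1) 0.0ms=0b +250.0ms=1/2b
2) 250.0ms=1/2b +250.0ms=1/2b
3) 500.0ms=1b +250.0ms=1/2b
4) 750.0ms=3/2b +375.0ms=3/4b
5) 1125.0ms=9/4b +375.0ms=3/4b
6) 1500.0ms=3b +750.0ms=3/2b
7) 2250.0ms=9/2b +750.0ms=3/2b
8) 3000.0ms=6b +375.0ms=3/4b
9) 3375.0ms=27/4b +375.0ms=3/4b
10) 3750.0ms=15/2b +750.0ms=3/2b
Σ=9b of 9 (120bpm 3/8) — PASS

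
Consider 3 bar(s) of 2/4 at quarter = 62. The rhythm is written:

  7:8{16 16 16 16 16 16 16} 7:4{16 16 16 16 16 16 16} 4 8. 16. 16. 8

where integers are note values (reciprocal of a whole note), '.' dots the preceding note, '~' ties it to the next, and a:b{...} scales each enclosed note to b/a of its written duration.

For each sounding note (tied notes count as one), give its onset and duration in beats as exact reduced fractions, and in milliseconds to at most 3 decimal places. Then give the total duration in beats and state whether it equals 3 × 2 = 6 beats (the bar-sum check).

1) 0.0ms=0b +276.498ms=2/7b
2) 276.498ms=2/7b +276.498ms=2/7b
3) 552.995ms=4/7b +276.498ms=2/7b
4) 829.493ms=6/7b +276.498ms=2/7b
5) 1105.991ms=8/7b +276.498ms=2/7b
6) 1382.488ms=10/7b +276.498ms=2/7b
7) 1658.986ms=12/7b +276.498ms=2/7b
8) 1935.484ms=2b +138.249ms=1/7b
9) 2073.733ms=15/7b +138.249ms=1/7b
10) 2211.982ms=16/7b +138.249ms=1/7b
11) 2350.23ms=17/7b +138.249ms=1/7b
12) 2488.479ms=18/7b +138.249ms=1/7b
13) 2626.728ms=19/7b +138.249ms=1/7b
14) 2764.977ms=20/7b +138.249ms=1/7b
15) 2903.226ms=3b +967.742ms=1b
16) 3870.968ms=4b +725.806ms=3/4b
17) 4596.774ms=19/4b +362.903ms=3/8b
18) 4959.677ms=41/8b +362.903ms=3/8b
19) 5322.581ms=11/2b +483.871ms=1/2b
Σ=6b of 6 (62bpm 2/4) — PASS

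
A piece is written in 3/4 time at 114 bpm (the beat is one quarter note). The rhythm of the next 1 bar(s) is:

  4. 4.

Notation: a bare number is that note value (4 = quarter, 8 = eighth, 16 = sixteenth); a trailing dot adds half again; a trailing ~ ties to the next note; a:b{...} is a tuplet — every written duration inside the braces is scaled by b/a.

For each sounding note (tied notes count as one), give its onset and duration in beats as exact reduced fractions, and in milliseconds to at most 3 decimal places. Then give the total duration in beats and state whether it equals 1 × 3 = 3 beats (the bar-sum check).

1) 0.0ms=0b +789.474ms=3/2b
2) 789.474ms=3/2b +789.474ms=3/2b
Σ=3b of 3 (114bpm 3/4) — PASS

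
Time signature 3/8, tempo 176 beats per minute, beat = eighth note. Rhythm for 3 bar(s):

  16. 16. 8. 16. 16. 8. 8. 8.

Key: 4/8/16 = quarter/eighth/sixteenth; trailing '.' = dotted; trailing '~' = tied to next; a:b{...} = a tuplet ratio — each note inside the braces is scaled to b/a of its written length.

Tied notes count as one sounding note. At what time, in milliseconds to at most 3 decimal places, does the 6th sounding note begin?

1. 0.0ms @ 0 + 255.682ms (3/4)
2. 255.682ms @ 3/4 + 255.682ms (3/4)
3. 511.364ms @ 3/2 + 511.364ms (3/2)
4. 1022.727ms @ 3 + 255.682ms (3/4)
5. 1278.409ms @ 15/4 + 255.682ms (3/4)
6. 1534.091ms @ 9/2 + 511.364ms (3/2)
7. 2045.455ms @ 6 + 511.364ms (3/2)
8. 2556.818ms @ 15/2 + 511.364ms (3/2)

note 6 onset = 9/2b = 1534.091ms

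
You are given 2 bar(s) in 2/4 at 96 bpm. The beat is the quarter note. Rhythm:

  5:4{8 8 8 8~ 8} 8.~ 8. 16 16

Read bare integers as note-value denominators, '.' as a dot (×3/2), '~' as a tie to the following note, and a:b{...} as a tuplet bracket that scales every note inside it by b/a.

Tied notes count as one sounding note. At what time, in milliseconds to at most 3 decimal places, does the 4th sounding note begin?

1. 0.0ms @ 0 + 250.0ms (2/5)
2. 250.0ms @ 2/5 + 250.0ms (2/5)
3. 500.0ms @ 4/5 + 250.0ms (2/5)
4. 750.0ms @ 6/5 + 500.0ms (4/5)
5. 1250.0ms @ 2 + 937.5ms (3/2)
6. 2187.5ms @ 7/2 + 156.25ms (1/4)
7. 2343.75ms @ 15/4 + 156.25ms (1/4)

note 4 onset = 6/5b = 750.0ms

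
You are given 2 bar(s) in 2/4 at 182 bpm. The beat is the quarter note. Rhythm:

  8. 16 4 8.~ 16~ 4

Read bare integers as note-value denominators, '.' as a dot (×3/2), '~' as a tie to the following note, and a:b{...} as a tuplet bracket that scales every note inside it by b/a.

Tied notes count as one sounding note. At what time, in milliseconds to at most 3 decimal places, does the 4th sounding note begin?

1. 0.0ms @ 0 + 247.253ms (3/4)
2. 247.253ms @ 3/4 + 82.418ms (1/4)
3. 329.67ms @ 1 + 329.67ms (1)
4. 659.341ms @ 2 + 659.341ms (2)

note 4 onset = 2b = 659.341ms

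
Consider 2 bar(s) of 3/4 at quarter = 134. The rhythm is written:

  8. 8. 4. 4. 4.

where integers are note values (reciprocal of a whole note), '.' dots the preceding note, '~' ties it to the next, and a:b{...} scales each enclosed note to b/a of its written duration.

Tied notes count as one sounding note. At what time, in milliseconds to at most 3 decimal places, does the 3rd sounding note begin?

note 3 onset = 3/2b = 671.642ms

1. 0.0ms @ 0 + 335.821ms (3/4)
2. 335.821ms @ 3/4 + 335.821ms (3/4)
3. 671.642ms @ 3/2 + 671.642ms (3/2)
4. 1343.284ms @ 3 + 671.642ms (3/2)
5. 2014.925ms @ 9/2 + 671.642ms (3/2)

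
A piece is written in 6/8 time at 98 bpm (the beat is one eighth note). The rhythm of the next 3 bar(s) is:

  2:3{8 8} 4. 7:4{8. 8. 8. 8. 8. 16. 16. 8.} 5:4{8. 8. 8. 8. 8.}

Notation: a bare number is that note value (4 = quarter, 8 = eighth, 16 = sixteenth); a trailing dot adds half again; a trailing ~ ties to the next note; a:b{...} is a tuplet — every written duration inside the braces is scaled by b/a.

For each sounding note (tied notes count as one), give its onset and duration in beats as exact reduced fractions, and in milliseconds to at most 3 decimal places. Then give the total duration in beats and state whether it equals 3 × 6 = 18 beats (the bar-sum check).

1) 0.0ms=0b +918.367ms=3/2b
2) 918.367ms=3/2b +918.367ms=3/2b
3) 1836.735ms=3b +1836.735ms=3b
4) 3673.469ms=6b +524.781ms=6/7b
5) 4198.251ms=48/7b +524.781ms=6/7b
6) 4723.032ms=54/7b +524.781ms=6/7b
7) 5247.813ms=60/7b +524.781ms=6/7b
8) 5772.595ms=66/7b +524.781ms=6/7b
9) 6297.376ms=72/7b +262.391ms=3/7b
10) 6559.767ms=75/7b +262.391ms=3/7b
11) 6822.157ms=78/7b +524.781ms=6/7b
12) 7346.939ms=12b +734.694ms=6/5b
13) 8081.633ms=66/5b +734.694ms=6/5b
14) 8816.327ms=72/5b +734.694ms=6/5b
15) 9551.02ms=78/5b +734.694ms=6/5b
16) 10285.714ms=84/5b +734.694ms=6/5b
Σ=18b of 18 (98bpm 6/8) — PASS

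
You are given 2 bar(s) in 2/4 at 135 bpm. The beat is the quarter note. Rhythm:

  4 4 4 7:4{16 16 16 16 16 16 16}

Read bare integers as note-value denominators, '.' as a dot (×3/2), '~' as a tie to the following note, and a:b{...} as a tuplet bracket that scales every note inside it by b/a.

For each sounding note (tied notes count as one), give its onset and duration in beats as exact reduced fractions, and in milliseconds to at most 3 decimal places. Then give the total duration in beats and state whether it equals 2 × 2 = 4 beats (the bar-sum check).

1) 0.0ms=0b +444.444ms=1b
2) 444.444ms=1b +444.444ms=1b
3) 888.889ms=2b +444.444ms=1b
4) 1333.333ms=3b +63.492ms=1/7b
5) 1396.825ms=22/7b +63.492ms=1/7b
6) 1460.317ms=23/7b +63.492ms=1/7b
7) 1523.81ms=24/7b +63.492ms=1/7b
8) 1587.302ms=25/7b +63.492ms=1/7b
9) 1650.794ms=26/7b +63.492ms=1/7b
10) 1714.286ms=27/7b +63.492ms=1/7b
Σ=4b of 4 (135bpm 2/4) — PASS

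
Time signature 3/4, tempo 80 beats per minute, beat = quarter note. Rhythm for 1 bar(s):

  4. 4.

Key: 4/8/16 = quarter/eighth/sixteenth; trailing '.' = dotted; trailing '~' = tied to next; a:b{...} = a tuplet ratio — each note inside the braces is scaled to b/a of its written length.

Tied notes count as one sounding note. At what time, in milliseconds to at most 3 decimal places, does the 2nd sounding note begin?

note 2 onset = 3/2b = 1125.0ms

1. 0.0ms @ 0 + 1125.0ms (3/2)
2. 1125.0ms @ 3/2 + 1125.0ms (3/2)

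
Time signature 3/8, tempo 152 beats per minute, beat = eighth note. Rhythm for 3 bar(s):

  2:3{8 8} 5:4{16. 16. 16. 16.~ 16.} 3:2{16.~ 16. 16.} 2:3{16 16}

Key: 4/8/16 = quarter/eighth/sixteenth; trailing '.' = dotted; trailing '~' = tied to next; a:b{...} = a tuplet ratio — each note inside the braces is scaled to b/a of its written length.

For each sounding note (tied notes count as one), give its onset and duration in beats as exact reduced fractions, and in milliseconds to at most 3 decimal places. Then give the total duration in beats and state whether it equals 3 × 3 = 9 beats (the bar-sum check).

1) 0.0ms=0b +592.105ms=3/2b
2) 592.105ms=3/2b +592.105ms=3/2b
3) 1184.211ms=3b +236.842ms=3/5b
4) 1421.053ms=18/5b +236.842ms=3/5b
5) 1657.895ms=21/5b +236.842ms=3/5b
6) 1894.737ms=24/5b +473.684ms=6/5b
7) 2368.421ms=6b +394.737ms=1b
8) 2763.158ms=7b +197.368ms=1/2b
9) 2960.526ms=15/2b +296.053ms=3/4b
10) 3256.579ms=33/4b +296.053ms=3/4b
Σ=9b of 9 (152bpm 3/8) — PASS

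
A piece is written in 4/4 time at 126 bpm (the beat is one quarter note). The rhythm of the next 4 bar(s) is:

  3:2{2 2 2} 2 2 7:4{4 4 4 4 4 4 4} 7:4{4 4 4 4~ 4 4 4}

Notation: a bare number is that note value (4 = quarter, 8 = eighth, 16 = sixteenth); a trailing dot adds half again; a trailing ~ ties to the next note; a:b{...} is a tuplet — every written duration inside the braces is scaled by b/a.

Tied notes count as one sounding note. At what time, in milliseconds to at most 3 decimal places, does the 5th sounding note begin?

1. 0.0ms @ 0 + 634.921ms (4/3)
2. 634.921ms @ 4/3 + 634.921ms (4/3)
3. 1269.841ms @ 8/3 + 634.921ms (4/3)
4. 1904.762ms @ 4 + 952.381ms (2)
5. 2857.143ms @ 6 + 952.381ms (2)
6. 3809.524ms @ 8 + 272.109ms (4/7)
7. 4081.633ms @ 60/7 + 272.109ms (4/7)
8. 4353.741ms @ 64/7 + 272.109ms (4/7)
9. 4625.85ms @ 68/7 + 272.109ms (4/7)
10. 4897.959ms @ 72/7 + 272.109ms (4/7)
11. 5170.068ms @ 76/7 + 272.109ms (4/7)
12. 5442.177ms @ 80/7 + 272.109ms (4/7)
13. 5714.286ms @ 12 + 272.109ms (4/7)
14. 5986.395ms @ 88/7 + 272.109ms (4/7)
15. 6258.503ms @ 92/7 + 272.109ms (4/7)
16. 6530.612ms @ 96/7 + 544.218ms (8/7)
17. 7074.83ms @ 104/7 + 272.109ms (4/7)
18. 7346.939ms @ 108/7 + 272.109ms (4/7)

note 5 onset = 6b = 2857.143ms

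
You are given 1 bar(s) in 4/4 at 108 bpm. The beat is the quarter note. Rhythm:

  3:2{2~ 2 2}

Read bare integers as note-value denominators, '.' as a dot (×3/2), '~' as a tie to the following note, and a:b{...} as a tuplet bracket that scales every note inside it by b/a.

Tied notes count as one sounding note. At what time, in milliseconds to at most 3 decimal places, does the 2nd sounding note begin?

1. 0.0ms @ 0 + 1481.481ms (8/3)
2. 1481.481ms @ 8/3 + 740.741ms (4/3)

note 2 onset = 8/3b = 1481.481ms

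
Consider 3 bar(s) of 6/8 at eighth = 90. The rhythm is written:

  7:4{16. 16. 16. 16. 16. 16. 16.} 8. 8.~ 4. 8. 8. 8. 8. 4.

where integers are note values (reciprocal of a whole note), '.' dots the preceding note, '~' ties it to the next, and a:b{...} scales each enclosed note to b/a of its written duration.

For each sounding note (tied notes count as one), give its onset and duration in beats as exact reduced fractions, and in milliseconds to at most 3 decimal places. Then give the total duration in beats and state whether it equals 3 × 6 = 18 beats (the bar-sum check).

1) 0.0ms=0b +285.714ms=3/7b
2) 285.714ms=3/7b +285.714ms=3/7b
3) 571.429ms=6/7b +285.714ms=3/7b
4) 857.143ms=9/7b +285.714ms=3/7b
5) 1142.857ms=12/7b +285.714ms=3/7b
6) 1428.571ms=15/7b +285.714ms=3/7b
7) 1714.286ms=18/7b +285.714ms=3/7b
8) 2000.0ms=3b +1000.0ms=3/2b
9) 3000.0ms=9/2b +3000.0ms=9/2b
10) 6000.0ms=9b +1000.0ms=3/2b
11) 7000.0ms=21/2b +1000.0ms=3/2b
12) 8000.0ms=12b +1000.0ms=3/2b
13) 9000.0ms=27/2b +1000.0ms=3/2b
14) 10000.0ms=15b +2000.0ms=3b
Σ=18b of 18 (90bpm 6/8) — PASS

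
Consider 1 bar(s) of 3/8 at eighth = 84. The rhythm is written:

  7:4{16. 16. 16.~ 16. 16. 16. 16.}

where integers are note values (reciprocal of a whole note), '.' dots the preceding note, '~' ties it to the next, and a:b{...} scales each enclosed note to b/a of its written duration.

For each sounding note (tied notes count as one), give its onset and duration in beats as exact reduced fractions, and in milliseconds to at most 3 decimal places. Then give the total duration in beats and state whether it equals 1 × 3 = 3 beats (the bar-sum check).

1) 0.0ms=0b +306.122ms=3/7b
2) 306.122ms=3/7b +306.122ms=3/7b
3) 612.245ms=6/7b +612.245ms=6/7b
4) 1224.49ms=12/7b +306.122ms=3/7b
5) 1530.612ms=15/7b +306.122ms=3/7b
6) 1836.735ms=18/7b +306.122ms=3/7b
Σ=3b of 3 (84bpm 3/8) — PASS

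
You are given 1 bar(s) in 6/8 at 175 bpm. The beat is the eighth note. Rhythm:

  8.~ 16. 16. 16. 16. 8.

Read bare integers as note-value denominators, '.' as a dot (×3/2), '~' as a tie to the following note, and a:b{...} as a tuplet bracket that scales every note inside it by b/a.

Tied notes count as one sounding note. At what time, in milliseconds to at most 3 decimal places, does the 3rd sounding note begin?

note 3 onset = 3b = 1028.571ms

1. 0.0ms @ 0 + 771.429ms (9/4)
2. 771.429ms @ 9/4 + 257.143ms (3/4)
3. 1028.571ms @ 3 + 257.143ms (3/4)
4. 1285.714ms @ 15/4 + 257.143ms (3/4)
5. 1542.857ms @ 9/2 + 514.286ms (3/2)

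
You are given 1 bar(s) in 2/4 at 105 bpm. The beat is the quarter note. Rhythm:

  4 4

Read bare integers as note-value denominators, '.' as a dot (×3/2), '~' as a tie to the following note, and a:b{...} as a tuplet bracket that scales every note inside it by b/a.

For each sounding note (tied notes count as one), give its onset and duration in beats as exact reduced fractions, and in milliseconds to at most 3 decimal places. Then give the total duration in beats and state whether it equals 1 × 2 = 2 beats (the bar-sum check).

1) 0.0ms=0b +571.429ms=1b
2) 571.429ms=1b +571.429ms=1b
Σ=2b of 2 (105bpm 2/4) — PASS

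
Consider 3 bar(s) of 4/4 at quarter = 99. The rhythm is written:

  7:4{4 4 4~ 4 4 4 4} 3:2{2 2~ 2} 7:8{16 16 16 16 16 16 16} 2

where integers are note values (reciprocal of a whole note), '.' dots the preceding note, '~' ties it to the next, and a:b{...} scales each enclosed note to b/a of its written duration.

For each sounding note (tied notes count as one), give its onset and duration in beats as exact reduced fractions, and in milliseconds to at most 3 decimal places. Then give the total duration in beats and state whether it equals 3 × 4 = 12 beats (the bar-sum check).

1) 0.0ms=0b +346.32ms=4/7b
2) 346.32ms=4/7b +346.32ms=4/7b
3) 692.641ms=8/7b +692.641ms=8/7b
4) 1385.281ms=16/7b +346.32ms=4/7b
5) 1731.602ms=20/7b +346.32ms=4/7b
6) 2077.922ms=24/7b +346.32ms=4/7b
7) 2424.242ms=4b +808.081ms=4/3b
8) 3232.323ms=16/3b +1616.162ms=8/3b
9) 4848.485ms=8b +173.16ms=2/7b
10) 5021.645ms=58/7b +173.16ms=2/7b
11) 5194.805ms=60/7b +173.16ms=2/7b
12) 5367.965ms=62/7b +173.16ms=2/7b
13) 5541.126ms=64/7b +173.16ms=2/7b
14) 5714.286ms=66/7b +173.16ms=2/7b
15) 5887.446ms=68/7b +173.16ms=2/7b
16) 6060.606ms=10b +1212.121ms=2b
Σ=12b of 12 (99bpm 4/4) — PASS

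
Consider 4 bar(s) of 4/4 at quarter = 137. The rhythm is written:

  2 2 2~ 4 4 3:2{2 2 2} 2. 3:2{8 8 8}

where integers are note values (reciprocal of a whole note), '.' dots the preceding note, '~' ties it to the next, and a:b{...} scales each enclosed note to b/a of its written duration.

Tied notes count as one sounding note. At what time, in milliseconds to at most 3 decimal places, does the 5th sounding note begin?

note 5 onset = 8b = 3503.65ms

1. 0.0ms @ 0 + 875.912ms (2)
2. 875.912ms @ 2 + 875.912ms (2)
3. 1751.825ms @ 4 + 1313.869ms (3)
4. 3065.693ms @ 7 + 437.956ms (1)
5. 3503.65ms @ 8 + 583.942ms (4/3)
6. 4087.591ms @ 28/3 + 583.942ms (4/3)
7. 4671.533ms @ 32/3 + 583.942ms (4/3)
8. 5255.474ms @ 12 + 1313.869ms (3)
9. 6569.343ms @ 15 + 145.985ms (1/3)
10. 6715.328ms @ 46/3 + 145.985ms (1/3)
11. 6861.314ms @ 47/3 + 145.985ms (1/3)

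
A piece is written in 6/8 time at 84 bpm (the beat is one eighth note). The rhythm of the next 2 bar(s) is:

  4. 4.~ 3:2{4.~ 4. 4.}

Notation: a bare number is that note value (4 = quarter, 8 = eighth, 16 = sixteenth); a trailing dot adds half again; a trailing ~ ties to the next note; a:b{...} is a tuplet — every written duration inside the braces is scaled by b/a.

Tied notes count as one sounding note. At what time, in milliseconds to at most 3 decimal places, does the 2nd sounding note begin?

1. 0.0ms @ 0 + 2142.857ms (3)
2. 2142.857ms @ 3 + 5000.0ms (7)
3. 7142.857ms @ 10 + 1428.571ms (2)

note 2 onset = 3b = 2142.857ms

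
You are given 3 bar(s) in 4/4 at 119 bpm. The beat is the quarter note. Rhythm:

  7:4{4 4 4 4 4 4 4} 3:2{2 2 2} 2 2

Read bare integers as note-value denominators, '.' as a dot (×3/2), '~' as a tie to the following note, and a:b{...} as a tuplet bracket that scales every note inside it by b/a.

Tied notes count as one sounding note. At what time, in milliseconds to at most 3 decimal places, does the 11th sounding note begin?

1. 0.0ms @ 0 + 288.115ms (4/7)
2. 288.115ms @ 4/7 + 288.115ms (4/7)
3. 576.23ms @ 8/7 + 288.115ms (4/7)
4. 864.346ms @ 12/7 + 288.115ms (4/7)
5. 1152.461ms @ 16/7 + 288.115ms (4/7)
6. 1440.576ms @ 20/7 + 288.115ms (4/7)
7. 1728.691ms @ 24/7 + 288.115ms (4/7)
8. 2016.807ms @ 4 + 672.269ms (4/3)
9. 2689.076ms @ 16/3 + 672.269ms (4/3)
10. 3361.345ms @ 20/3 + 672.269ms (4/3)
11. 4033.613ms @ 8 + 1008.403ms (2)
12. 5042.017ms @ 10 + 1008.403ms (2)

note 11 onset = 8b = 4033.613ms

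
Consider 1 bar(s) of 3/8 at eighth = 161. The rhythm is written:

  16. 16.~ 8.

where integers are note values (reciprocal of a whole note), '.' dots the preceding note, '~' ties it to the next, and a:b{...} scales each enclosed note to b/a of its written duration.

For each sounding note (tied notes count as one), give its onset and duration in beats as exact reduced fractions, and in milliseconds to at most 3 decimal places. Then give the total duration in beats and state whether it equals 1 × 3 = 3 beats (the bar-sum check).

1) 0.0ms=0b +279.503ms=3/4b
2) 279.503ms=3/4b +838.509ms=9/4b
Σ=3b of 3 (161bpm 3/8) — PASS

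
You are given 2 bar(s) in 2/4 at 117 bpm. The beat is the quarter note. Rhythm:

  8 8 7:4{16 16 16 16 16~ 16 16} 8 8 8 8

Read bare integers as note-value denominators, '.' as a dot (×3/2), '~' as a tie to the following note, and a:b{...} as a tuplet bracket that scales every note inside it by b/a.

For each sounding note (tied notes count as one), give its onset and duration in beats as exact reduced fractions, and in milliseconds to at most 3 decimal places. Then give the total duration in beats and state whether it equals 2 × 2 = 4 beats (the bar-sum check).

1) 0.0ms=0b +256.41ms=1/2b
2) 256.41ms=1/2b +256.41ms=1/2b
3) 512.821ms=1b +73.26ms=1/7b
4) 586.081ms=8/7b +73.26ms=1/7b
5) 659.341ms=9/7b +73.26ms=1/7b
6) 732.601ms=10/7b +73.26ms=1/7b
7) 805.861ms=11/7b +146.52ms=2/7b
8) 952.381ms=13/7b +73.26ms=1/7b
9) 1025.641ms=2b +256.41ms=1/2b
10) 1282.051ms=5/2b +256.41ms=1/2b
11) 1538.462ms=3b +256.41ms=1/2b
12) 1794.872ms=7/2b +256.41ms=1/2b
Σ=4b of 4 (117bpm 2/4) — PASS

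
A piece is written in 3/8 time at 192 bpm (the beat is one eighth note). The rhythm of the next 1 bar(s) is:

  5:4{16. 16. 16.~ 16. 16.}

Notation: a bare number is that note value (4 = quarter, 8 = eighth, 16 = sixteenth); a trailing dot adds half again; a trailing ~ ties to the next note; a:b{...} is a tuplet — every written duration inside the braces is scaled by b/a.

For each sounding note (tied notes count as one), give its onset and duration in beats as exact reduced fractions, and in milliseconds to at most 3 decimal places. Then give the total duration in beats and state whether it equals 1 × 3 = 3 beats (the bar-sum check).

1) 0.0ms=0b +187.5ms=3/5b
2) 187.5ms=3/5b +187.5ms=3/5b
3) 375.0ms=6/5b +375.0ms=6/5b
4) 750.0ms=12/5b +187.5ms=3/5b
Σ=3b of 3 (192bpm 3/8) — PASS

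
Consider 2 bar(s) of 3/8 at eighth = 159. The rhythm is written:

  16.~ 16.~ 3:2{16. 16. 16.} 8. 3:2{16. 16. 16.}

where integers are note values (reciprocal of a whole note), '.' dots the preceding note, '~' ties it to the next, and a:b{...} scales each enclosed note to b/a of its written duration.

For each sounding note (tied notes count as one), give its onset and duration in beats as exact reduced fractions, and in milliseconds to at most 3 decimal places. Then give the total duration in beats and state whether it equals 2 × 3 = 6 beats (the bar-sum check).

1) 0.0ms=0b +754.717ms=2b
2) 754.717ms=2b +188.679ms=1/2b
3) 943.396ms=5/2b +188.679ms=1/2b
4) 1132.075ms=3b +566.038ms=3/2b
5) 1698.113ms=9/2b +188.679ms=1/2b
6) 1886.792ms=5b +188.679ms=1/2b
7) 2075.472ms=11/2b +188.679ms=1/2b
Σ=6b of 6 (159bpm 3/8) — PASS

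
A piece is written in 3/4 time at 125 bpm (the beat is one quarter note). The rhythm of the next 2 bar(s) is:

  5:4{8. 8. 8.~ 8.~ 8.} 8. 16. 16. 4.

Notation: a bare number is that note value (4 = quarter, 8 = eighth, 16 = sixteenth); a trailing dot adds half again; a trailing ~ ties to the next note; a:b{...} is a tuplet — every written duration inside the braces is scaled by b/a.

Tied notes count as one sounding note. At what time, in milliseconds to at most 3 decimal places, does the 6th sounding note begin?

note 6 onset = 33/8b = 1980.0ms

1. 0.0ms @ 0 + 288.0ms (3/5)
2. 288.0ms @ 3/5 + 288.0ms (3/5)
3. 576.0ms @ 6/5 + 864.0ms (9/5)
4. 1440.0ms @ 3 + 360.0ms (3/4)
5. 1800.0ms @ 15/4 + 180.0ms (3/8)
6. 1980.0ms @ 33/8 + 180.0ms (3/8)
7. 2160.0ms @ 9/2 + 720.0ms (3/2)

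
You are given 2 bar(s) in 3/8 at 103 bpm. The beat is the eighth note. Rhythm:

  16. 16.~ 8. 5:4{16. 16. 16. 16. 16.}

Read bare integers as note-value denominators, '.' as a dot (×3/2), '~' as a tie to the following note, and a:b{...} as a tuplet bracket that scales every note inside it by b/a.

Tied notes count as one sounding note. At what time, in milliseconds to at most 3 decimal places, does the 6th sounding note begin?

note 6 onset = 24/5b = 2796.117ms

1. 0.0ms @ 0 + 436.893ms (3/4)
2. 436.893ms @ 3/4 + 1310.68ms (9/4)
3. 1747.573ms @ 3 + 349.515ms (3/5)
4. 2097.087ms @ 18/5 + 349.515ms (3/5)
5. 2446.602ms @ 21/5 + 349.515ms (3/5)
6. 2796.117ms @ 24/5 + 349.515ms (3/5)
7. 3145.631ms @ 27/5 + 349.515ms (3/5)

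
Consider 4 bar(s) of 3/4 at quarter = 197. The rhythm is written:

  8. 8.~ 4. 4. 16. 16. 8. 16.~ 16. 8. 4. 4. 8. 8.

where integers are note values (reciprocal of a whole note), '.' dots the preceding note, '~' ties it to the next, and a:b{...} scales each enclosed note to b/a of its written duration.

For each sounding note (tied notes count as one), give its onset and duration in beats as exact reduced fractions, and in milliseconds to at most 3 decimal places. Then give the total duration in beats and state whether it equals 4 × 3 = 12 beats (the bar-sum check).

1) 0.0ms=0b +228.426ms=3/4b
2) 228.426ms=3/4b +685.279ms=9/4b
3) 913.706ms=3b +456.853ms=3/2b
4) 1370.558ms=9/2b +114.213ms=3/8b
5) 1484.772ms=39/8b +114.213ms=3/8b
6) 1598.985ms=21/4b +228.426ms=3/4b
7) 1827.411ms=6b +228.426ms=3/4b
8) 2055.838ms=27/4b +228.426ms=3/4b
9) 2284.264ms=15/2b +456.853ms=3/2b
10) 2741.117ms=9b +456.853ms=3/2b
11) 3197.97ms=21/2b +228.426ms=3/4b
12) 3426.396ms=45/4b +228.426ms=3/4b
Σ=12b of 12 (197bpm 3/4) — PASS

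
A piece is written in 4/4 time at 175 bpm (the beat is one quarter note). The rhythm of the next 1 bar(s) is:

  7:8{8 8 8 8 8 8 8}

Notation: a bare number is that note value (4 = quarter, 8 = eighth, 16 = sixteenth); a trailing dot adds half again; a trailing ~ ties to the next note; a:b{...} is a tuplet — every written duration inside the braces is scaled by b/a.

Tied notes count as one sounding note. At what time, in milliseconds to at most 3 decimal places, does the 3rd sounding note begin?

1. 0.0ms @ 0 + 195.918ms (4/7)
2. 195.918ms @ 4/7 + 195.918ms (4/7)
3. 391.837ms @ 8/7 + 195.918ms (4/7)
4. 587.755ms @ 12/7 + 195.918ms (4/7)
5. 783.673ms @ 16/7 + 195.918ms (4/7)
6. 979.592ms @ 20/7 + 195.918ms (4/7)
7. 1175.51ms @ 24/7 + 195.918ms (4/7)

note 3 onset = 8/7b = 391.837ms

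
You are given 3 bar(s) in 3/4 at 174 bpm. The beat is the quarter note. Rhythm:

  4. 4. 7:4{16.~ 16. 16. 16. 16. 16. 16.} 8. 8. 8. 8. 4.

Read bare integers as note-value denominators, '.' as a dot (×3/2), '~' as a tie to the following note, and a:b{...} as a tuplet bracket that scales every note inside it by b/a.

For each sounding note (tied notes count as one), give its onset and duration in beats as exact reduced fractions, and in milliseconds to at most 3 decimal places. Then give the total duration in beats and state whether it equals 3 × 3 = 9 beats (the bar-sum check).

1) 0.0ms=0b +517.241ms=3/2b
2) 517.241ms=3/2b +517.241ms=3/2b
3) 1034.483ms=3b +147.783ms=3/7b
4) 1182.266ms=24/7b +73.892ms=3/14b
5) 1256.158ms=51/14b +73.892ms=3/14b
6) 1330.049ms=27/7b +73.892ms=3/14b
7) 1403.941ms=57/14b +73.892ms=3/14b
8) 1477.833ms=30/7b +73.892ms=3/14b
9) 1551.724ms=9/2b +258.621ms=3/4b
10) 1810.345ms=21/4b +258.621ms=3/4b
11) 2068.966ms=6b +258.621ms=3/4b
12) 2327.586ms=27/4b +258.621ms=3/4b
13) 2586.207ms=15/2b +517.241ms=3/2b
Σ=9b of 9 (174bpm 3/4) — PASS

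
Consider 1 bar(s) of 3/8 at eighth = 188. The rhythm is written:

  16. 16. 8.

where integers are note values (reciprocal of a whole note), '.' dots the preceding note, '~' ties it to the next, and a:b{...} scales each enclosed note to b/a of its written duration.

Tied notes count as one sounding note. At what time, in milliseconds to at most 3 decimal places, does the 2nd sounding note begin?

1. 0.0ms @ 0 + 239.362ms (3/4)
2. 239.362ms @ 3/4 + 239.362ms (3/4)
3. 478.723ms @ 3/2 + 478.723ms (3/2)

note 2 onset = 3/4b = 239.362ms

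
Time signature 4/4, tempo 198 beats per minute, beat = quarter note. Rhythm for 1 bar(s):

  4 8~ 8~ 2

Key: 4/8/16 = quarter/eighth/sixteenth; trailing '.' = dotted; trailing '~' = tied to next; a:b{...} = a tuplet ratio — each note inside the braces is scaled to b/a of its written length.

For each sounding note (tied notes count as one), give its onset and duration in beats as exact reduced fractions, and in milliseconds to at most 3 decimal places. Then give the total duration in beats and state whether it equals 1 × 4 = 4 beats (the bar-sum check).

1) 0.0ms=0b +303.03ms=1b
2) 303.03ms=1b +909.091ms=3b
Σ=4b of 4 (198bpm 4/4) — PASS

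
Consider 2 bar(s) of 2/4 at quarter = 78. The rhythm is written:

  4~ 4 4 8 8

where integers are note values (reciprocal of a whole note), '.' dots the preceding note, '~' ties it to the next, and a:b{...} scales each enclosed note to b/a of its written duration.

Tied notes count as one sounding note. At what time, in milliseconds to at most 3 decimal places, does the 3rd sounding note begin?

note 3 onset = 3b = 2307.692ms

1. 0.0ms @ 0 + 1538.462ms (2)
2. 1538.462ms @ 2 + 769.231ms (1)
3. 2307.692ms @ 3 + 384.615ms (1/2)
4. 2692.308ms @ 7/2 + 384.615ms (1/2)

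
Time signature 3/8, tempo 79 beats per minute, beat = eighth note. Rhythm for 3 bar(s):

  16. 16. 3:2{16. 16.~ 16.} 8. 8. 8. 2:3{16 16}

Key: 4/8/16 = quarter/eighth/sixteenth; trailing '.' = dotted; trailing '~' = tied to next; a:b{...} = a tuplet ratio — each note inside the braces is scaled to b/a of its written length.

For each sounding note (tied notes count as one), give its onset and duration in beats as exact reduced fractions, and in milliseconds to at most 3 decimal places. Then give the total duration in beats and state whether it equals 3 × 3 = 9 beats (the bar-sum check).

1) 0.0ms=0b +569.62ms=3/4b
2) 569.62ms=3/4b +569.62ms=3/4b
3) 1139.241ms=3/2b +379.747ms=1/2b
4) 1518.987ms=2b +759.494ms=1b
5) 2278.481ms=3b +1139.241ms=3/2b
6) 3417.722ms=9/2b +1139.241ms=3/2b
7) 4556.962ms=6b +1139.241ms=3/2b
8) 5696.203ms=15/2b +569.62ms=3/4b
9) 6265.823ms=33/4b +569.62ms=3/4b
Σ=9b of 9 (79bpm 3/8) — PASS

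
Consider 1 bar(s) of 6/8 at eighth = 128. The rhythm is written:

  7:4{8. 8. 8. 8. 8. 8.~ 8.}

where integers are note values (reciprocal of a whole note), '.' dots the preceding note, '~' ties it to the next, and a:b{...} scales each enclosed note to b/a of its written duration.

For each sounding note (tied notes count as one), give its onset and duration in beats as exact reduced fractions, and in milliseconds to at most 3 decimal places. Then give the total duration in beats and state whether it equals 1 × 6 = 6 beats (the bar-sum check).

1) 0.0ms=0b +401.786ms=6/7b
2) 401.786ms=6/7b +401.786ms=6/7b
3) 803.571ms=12/7b +401.786ms=6/7b
4) 1205.357ms=18/7b +401.786ms=6/7b
5) 1607.143ms=24/7b +401.786ms=6/7b
6) 2008.929ms=30/7b +803.571ms=12/7b
Σ=6b of 6 (128bpm 6/8) — PASS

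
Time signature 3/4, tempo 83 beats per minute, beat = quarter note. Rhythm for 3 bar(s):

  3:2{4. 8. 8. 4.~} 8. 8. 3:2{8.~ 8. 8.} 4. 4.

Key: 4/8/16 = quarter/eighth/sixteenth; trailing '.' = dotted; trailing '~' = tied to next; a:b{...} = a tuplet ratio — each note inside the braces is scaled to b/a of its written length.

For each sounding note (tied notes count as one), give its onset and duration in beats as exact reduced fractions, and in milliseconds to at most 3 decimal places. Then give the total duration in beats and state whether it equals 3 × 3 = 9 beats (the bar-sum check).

1) 0.0ms=0b +722.892ms=1b
2) 722.892ms=1b +361.446ms=1/2b
3) 1084.337ms=3/2b +361.446ms=1/2b
4) 1445.783ms=2b +1265.06ms=7/4b
5) 2710.843ms=15/4b +542.169ms=3/4b
6) 3253.012ms=9/2b +722.892ms=1b
7) 3975.904ms=11/2b +361.446ms=1/2b
8) 4337.349ms=6b +1084.337ms=3/2b
9) 5421.687ms=15/2b +1084.337ms=3/2b
Σ=9b of 9 (83bpm 3/4) — PASS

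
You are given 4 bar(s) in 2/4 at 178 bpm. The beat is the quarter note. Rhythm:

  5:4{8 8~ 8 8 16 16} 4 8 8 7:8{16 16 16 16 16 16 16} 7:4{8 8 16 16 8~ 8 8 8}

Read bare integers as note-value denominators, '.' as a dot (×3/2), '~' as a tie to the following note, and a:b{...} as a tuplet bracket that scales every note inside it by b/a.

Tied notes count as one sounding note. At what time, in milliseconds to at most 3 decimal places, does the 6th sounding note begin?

1. 0.0ms @ 0 + 134.831ms (2/5)
2. 134.831ms @ 2/5 + 269.663ms (4/5)
3. 404.494ms @ 6/5 + 134.831ms (2/5)
4. 539.326ms @ 8/5 + 67.416ms (1/5)
5. 606.742ms @ 9/5 + 67.416ms (1/5)
6. 674.157ms @ 2 + 337.079ms (1)
7. 1011.236ms @ 3 + 168.539ms (1/2)
8. 1179.775ms @ 7/2 + 168.539ms (1/2)
9. 1348.315ms @ 4 + 96.308ms (2/7)
10. 1444.623ms @ 30/7 + 96.308ms (2/7)
11. 1540.931ms @ 32/7 + 96.308ms (2/7)
12. 1637.239ms @ 34/7 + 96.308ms (2/7)
13. 1733.547ms @ 36/7 + 96.308ms (2/7)
14. 1829.856ms @ 38/7 + 96.308ms (2/7)
15. 1926.164ms @ 40/7 + 96.308ms (2/7)
16. 2022.472ms @ 6 + 96.308ms (2/7)
17. 2118.78ms @ 44/7 + 96.308ms (2/7)
18. 2215.088ms @ 46/7 + 48.154ms (1/7)
19. 2263.242ms @ 47/7 + 48.154ms (1/7)
20. 2311.396ms @ 48/7 + 192.616ms (4/7)
21. 2504.013ms @ 52/7 + 96.308ms (2/7)
22. 2600.321ms @ 54/7 + 96.308ms (2/7)

note 6 onset = 2b = 674.157ms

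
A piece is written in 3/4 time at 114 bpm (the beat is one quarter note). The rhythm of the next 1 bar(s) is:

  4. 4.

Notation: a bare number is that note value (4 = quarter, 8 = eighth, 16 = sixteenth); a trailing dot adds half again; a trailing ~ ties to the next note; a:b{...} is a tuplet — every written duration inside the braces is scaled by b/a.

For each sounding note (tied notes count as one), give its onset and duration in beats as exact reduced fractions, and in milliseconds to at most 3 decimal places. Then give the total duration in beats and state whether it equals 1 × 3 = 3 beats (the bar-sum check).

1) 0.0ms=0b +789.474ms=3/2b
2) 789.474ms=3/2b +789.474ms=3/2b
Σ=3b of 3 (114bpm 3/4) — PASS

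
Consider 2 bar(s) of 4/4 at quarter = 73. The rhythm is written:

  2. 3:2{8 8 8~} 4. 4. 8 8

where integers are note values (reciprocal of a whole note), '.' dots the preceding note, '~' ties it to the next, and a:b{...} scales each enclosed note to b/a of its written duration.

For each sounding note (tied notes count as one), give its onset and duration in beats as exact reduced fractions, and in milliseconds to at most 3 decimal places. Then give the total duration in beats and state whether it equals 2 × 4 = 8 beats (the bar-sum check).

1) 0.0ms=0b +2465.753ms=3b
2) 2465.753ms=3b +273.973ms=1/3b
3) 2739.726ms=10/3b +273.973ms=1/3b
4) 3013.699ms=11/3b +1506.849ms=11/6b
5) 4520.548ms=11/2b +1232.877ms=3/2b
6) 5753.425ms=7b +410.959ms=1/2b
7) 6164.384ms=15/2b +410.959ms=1/2b
Σ=8b of 8 (73bpm 4/4) — PASS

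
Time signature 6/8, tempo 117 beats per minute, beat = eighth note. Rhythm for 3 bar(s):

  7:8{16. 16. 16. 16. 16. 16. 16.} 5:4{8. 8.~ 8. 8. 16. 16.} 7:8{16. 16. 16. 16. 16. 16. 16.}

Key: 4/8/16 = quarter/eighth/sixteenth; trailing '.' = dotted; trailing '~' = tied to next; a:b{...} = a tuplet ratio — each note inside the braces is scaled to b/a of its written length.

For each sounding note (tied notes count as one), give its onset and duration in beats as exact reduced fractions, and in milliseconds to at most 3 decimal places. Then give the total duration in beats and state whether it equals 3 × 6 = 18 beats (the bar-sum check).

1) 0.0ms=0b +439.56ms=6/7b
2) 439.56ms=6/7b +439.56ms=6/7b
3) 879.121ms=12/7b +439.56ms=6/7b
4) 1318.681ms=18/7b +439.56ms=6/7b
5) 1758.242ms=24/7b +439.56ms=6/7b
6) 2197.802ms=30/7b +439.56ms=6/7b
7) 2637.363ms=36/7b +439.56ms=6/7b
8) 3076.923ms=6b +615.385ms=6/5b
9) 3692.308ms=36/5b +1230.769ms=12/5b
10) 4923.077ms=48/5b +615.385ms=6/5b
11) 5538.462ms=54/5b +307.692ms=3/5b
12) 5846.154ms=57/5b +307.692ms=3/5b
13) 6153.846ms=12b +439.56ms=6/7b
14) 6593.407ms=90/7b +439.56ms=6/7b
15) 7032.967ms=96/7b +439.56ms=6/7b
16) 7472.527ms=102/7b +439.56ms=6/7b
17) 7912.088ms=108/7b +439.56ms=6/7b
18) 8351.648ms=114/7b +439.56ms=6/7b
19) 8791.209ms=120/7b +439.56ms=6/7b
Σ=18b of 18 (117bpm 6/8) — PASS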